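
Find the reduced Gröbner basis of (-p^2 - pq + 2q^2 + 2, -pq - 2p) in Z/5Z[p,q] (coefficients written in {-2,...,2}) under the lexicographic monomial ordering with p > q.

f_1 = -p^2 - pq + 2q^2 + 2, LT = p^2.
f_2 = -pq - 2p, LT = pq.

S(f_1,f_2): lcm = p^2q. S = -2p^2 + pq^2 - 2q^3 - 2q.
  reduce S modulo (f_1, f_2):
  remainder -2q^3 + q^2 - 2q + 1 ≠ 0; add g_3 = -2q^3 + q^2 - 2q + 1 to the basis.

The other S-polynomials (S(f_1,g_3), S(f_2,g_3)) all reduce to 0 modulo the current basis, so we have a Gröbner basis.

G = {p^2 - 2p - 2q^2 - 2, pq + 2p, q^3 + 2q^2 + q + 2}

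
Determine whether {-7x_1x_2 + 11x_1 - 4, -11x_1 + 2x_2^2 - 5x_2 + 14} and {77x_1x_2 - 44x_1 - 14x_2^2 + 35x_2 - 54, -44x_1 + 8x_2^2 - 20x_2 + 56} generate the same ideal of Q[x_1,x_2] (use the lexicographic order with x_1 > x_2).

For a fixed monomial order, each ideal has a unique reduced Gröbner basis; comparing bases decides equality.
Buchberger on the first generating set:
f_1 = -7x_1x_2 + 11x_1 - 4, LT = x_1x_2.
f_2 = -11x_1 + 2x_2^2 - 5x_2 + 14, LT = x_1.

S(f_1,f_2): lcm = x_1x_2. S = -11/7x_1 + 2/11x_2^3 - 5/11x_2^2 + 14/11x_2 + 4/7.
  leading term x_1: subtract (1/7)·f_2 from -11/7x_1 + 2/11x_2^3 - 5/11x_2^2 + 14/11x_2 + 4/7 → 2/11x_2^3 - 57/77x_2^2 + 153/77x_2 - 10/7
  leading term x_2^3: no divisor's leading term divides it; move 2/11x_2^3 to the remainder.
  leading term x_2^2: no divisor's leading term divides it; move -57/77x_2^2 to the remainder.
  leading term x_2: no divisor's leading term divides it; move 153/77x_2 to the remainder.
  leading term 1: no divisor's leading term divides it; move -10/7 to the remainder.
  remainder 2/11x_2^3 - 57/77x_2^2 + 153/77x_2 - 10/7 ≠ 0; add g_3 = 2/11x_2^3 - 57/77x_2^2 + 153/77x_2 - 10/7 to the basis.

The other S-polynomials (S(f_1,g_3), S(f_2,g_3)) all reduce to 0 modulo the current basis, so we have a Gröbner basis.
Inter-reduce: drop elements whose leading term is divisible by another's, tail-reduce, and make monic.
Reduced Gröbner basis: {x_1 - 2/11x_2^2 + 5/11x_2 - 14/11, x_2^3 - 57/14x_2^2 + 153/14x_2 - 55/7}.

Buchberger on the second generating set:
h_1 = 77x_1x_2 - 44x_1 - 14x_2^2 + 35x_2 - 54, LT = x_1x_2.
h_2 = -44x_1 + 8x_2^2 - 20x_2 + 56, LT = x_1.

S(h_1,h_2): lcm = x_1x_2. S = -4/7x_1 + 2/11x_2^3 - 7/11x_2^2 + 19/11x_2 - 54/77.
  leading term x_1: subtract (1/77)·h_2 from -4/7x_1 + 2/11x_2^3 - 7/11x_2^2 + 19/11x_2 - 54/77 → 2/11x_2^3 - 57/77x_2^2 + 153/77x_2 - 10/7
  leading term x_2^3: no divisor's leading term divides it; move 2/11x_2^3 to the remainder.
  leading term x_2^2: no divisor's leading term divides it; move -57/77x_2^2 to the remainder.
  leading term x_2: no divisor's leading term divides it; move 153/77x_2 to the remainder.
  leading term 1: no divisor's leading term divides it; move -10/7 to the remainder.
  remainder 2/11x_2^3 - 57/77x_2^2 + 153/77x_2 - 10/7 ≠ 0; add k_3 = 2/11x_2^3 - 57/77x_2^2 + 153/77x_2 - 10/7 to the basis.

The other S-polynomials (S(h_1,k_3), S(h_2,k_3)) all reduce to 0 modulo the current basis, so we have a Gröbner basis.
Inter-reduce: drop elements whose leading term is divisible by another's, tail-reduce, and make monic.
Reduced Gröbner basis: {x_1 - 2/11x_2^2 + 5/11x_2 - 14/11, x_2^3 - 57/14x_2^2 + 153/14x_2 - 55/7}.

Same reduced basis, so the two generating sets span the same ideal.

Yes, the ideals are equal.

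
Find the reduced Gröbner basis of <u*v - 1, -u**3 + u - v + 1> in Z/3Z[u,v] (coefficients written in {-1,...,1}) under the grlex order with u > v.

G = {v**3 - v**2 + u - v, u**2 + v**2 - v - 1, u*v - 1}

f_1 = u*v - 1, LT = u*v.
f_2 = -u**3 + u - v + 1, LT = u**3.

S(f_1,f_2): lcm = u**3*v. S = -u**2 + u*v - v**2 + v.
  leading term u**2: no divisor's leading term divides it; move -u**2 to the remainder.
  leading term u*v: subtract (1)·f_1 from u*v - v**2 + v → -v**2 + v + 1
  leading term v**2: no divisor's leading term divides it; move -v**2 to the remainder.
  leading term v: no divisor's leading term divides it; move v to the remainder.
  leading term 1: no divisor's leading term divides it; move 1 to the remainder.
  remainder -u**2 - v**2 + v + 1 ≠ 0; add g_3 = -u**2 - v**2 + v + 1 to the basis.

S(f_1,g_3): lcm = u**2*v. S = -v**3 + v**2 - u + v.
  leading term v**3: no divisor's leading term divides it; move -v**3 to the remainder.
  leading term v**2: no divisor's leading term divides it; move v**2 to the remainder.
  leading term u: no divisor's leading term divides it; move -u to the remainder.
  leading term v: no divisor's leading term divides it; move v to the remainder.
  remainder -v**3 + v**2 - u + v ≠ 0; add g_4 = -v**3 + v**2 - u + v to the basis.

The other S-polynomials (S(f_2,g_3), S(f_1,g_4), S(f_2,g_4), S(g_3,g_4)) all reduce to 0 modulo the current basis, so we have a Gröbner basis.
Inter-reduce: drop elements whose leading term is divisible by another's, tail-reduce, and make monic.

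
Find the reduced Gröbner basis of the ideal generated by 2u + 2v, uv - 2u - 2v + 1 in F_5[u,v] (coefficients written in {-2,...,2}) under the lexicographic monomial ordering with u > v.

G = {u + v, v^2 - 1}

f_1 = 2u + 2v, LT = u.
f_2 = uv - 2u - 2v + 1, LT = uv.

S(f_1,f_2): lcm = uv. S = 2u + v^2 + 2v - 1.
  leading term u: subtract (1)·f_1 from 2u + v^2 + 2v - 1 → v^2 - 1
  leading term v^2: no divisor's leading term divides it; move v^2 to the remainder.
  leading term 1: no divisor's leading term divides it; move -1 to the remainder.
  remainder v^2 - 1 ≠ 0; add g_3 = v^2 - 1 to the basis.

S(f_1,g_3): leading monomials are coprime, so the S-polynomial reduces to 0 (Buchberger's first criterion).
S(f_2,g_3): lcm = uv^2. S = -2uv + u - 2v^2 + v.
  leading term uv: subtract (-v)·f_1 from -2uv + u - 2v^2 + v → u + v
  leading term u: subtract (-2)·f_1 from u + v → 0
  remainder 0.

Every S-polynomial of the final basis reduces to 0, so we have a Gröbner basis.
Inter-reduce: drop elements whose leading term is divisible by another's, tail-reduce, and make monic.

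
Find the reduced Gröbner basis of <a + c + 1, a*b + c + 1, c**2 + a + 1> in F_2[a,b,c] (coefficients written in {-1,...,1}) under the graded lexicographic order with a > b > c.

G = {b*c + b + c + 1, c**2 + c, a + c + 1}

f_1 = a + c + 1, LT = a.
f_2 = a*b + c + 1, LT = a*b.
f_3 = c**2 + a + 1, LT = c**2.

S(f_1,f_2): lcm = a*b. S = b*c + b + c + 1.
  reduce S modulo (f_1, f_2, f_3):
  remainder b*c + b + c + 1 ≠ 0; add g_4 = b*c + b + c + 1 to the basis.

The other S-polynomials (S(f_1,f_3), S(f_2,f_3), S(f_1,g_4), S(f_2,g_4), S(f_3,g_4)) all reduce to 0 modulo the current basis, so we have a Gröbner basis.
Inter-reduce: drop elements whose leading term is divisible by another's, tail-reduce, and make monic.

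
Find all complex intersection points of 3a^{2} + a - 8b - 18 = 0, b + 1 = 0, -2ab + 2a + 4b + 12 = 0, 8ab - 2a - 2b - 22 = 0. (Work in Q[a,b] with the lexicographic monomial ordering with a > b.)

Compute a lex Gröbner basis by Buchberger's algorithm.
f_1 = 3a^{2} + a - 8b - 18, LT = a^{2}.
f_2 = b + 1, LT = b.
f_3 = -2ab + 2a + 4b + 12, LT = ab.
f_4 = 8ab - 2a - 2b - 22, LT = ab.

S(f_1,f_3): lcm = a^{2}b. S = a^{2} + \tfrac{7}{3}ab + 6a - \tfrac{8}{3}b^{2} - 6b.
  leading term a^{2}: subtract (\tfrac{1}{3})·f_1 from a^{2} + \tfrac{7}{3}ab + 6a - \tfrac{8}{3}b^{2} - 6b → \tfrac{7}{3}ab + \tfrac{17}{3}a - \tfrac{8}{3}b^{2} - \tfrac{10}{3}b + 6
  leading term ab: subtract (\tfrac{7}{3}a)·f_2 from \tfrac{7}{3}ab + \tfrac{17}{3}a - \tfrac{8}{3}b^{2} - \tfrac{10}{3}b + 6 → \tfrac{10}{3}a - \tfrac{8}{3}b^{2} - \tfrac{10}{3}b + 6
  leading term a: no divisor's leading term divides it; move \tfrac{10}{3}a to the remainder.
  leading term b^{2}: subtract (-\tfrac{8}{3}b)·f_2 from -\tfrac{8}{3}b^{2} - \tfrac{10}{3}b + 6 → -\tfrac{2}{3}b + 6
  leading term b: subtract (-\tfrac{2}{3})·f_2 from -\tfrac{2}{3}b + 6 → \tfrac{20}{3}
  leading term 1: no divisor's leading term divides it; move \tfrac{20}{3} to the remainder.
  remainder \tfrac{10}{3}a + \tfrac{20}{3} ≠ 0; add h_5 = \tfrac{10}{3}a + \tfrac{20}{3} to the basis.

The other S-polynomials (S(f_1,f_2), S(f_1,f_4), S(f_2,f_3), S(f_2,f_4), S(f_3,f_4), S(f_1,h_5), S(f_2,h_5), S(f_3,h_5), S(f_4,h_5)) all reduce to 0 modulo the current basis, so we have a Gröbner basis.
Inter-reduce: drop elements whose leading term is divisible by another's, tail-reduce, and make monic.
Reduced Gröbner basis: {a + 2, b + 1}.

The lex basis is triangular: the last element involves only b. Solving b + 1 = 0 gives b ∈ {-1}; substituting each value into the earlier elements determines the remaining variables.
  b = -1: the earlier basis element becomes a + 2 = 0, giving a = -2 — point (-2, -1).
Each listed point satisfies every original equation (direct substitution).

{(-2, -1)}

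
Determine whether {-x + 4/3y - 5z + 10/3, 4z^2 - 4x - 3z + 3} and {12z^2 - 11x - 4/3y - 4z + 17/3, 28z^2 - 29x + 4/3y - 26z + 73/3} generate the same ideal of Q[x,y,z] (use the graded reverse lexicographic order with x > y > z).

For a fixed monomial order, each ideal has a unique reduced Gröbner basis; comparing bases decides equality.
Buchberger on the first generating set:
f_1 = -x + 4/3y - 5z + 10/3, LT = x.
f_2 = 4z^2 - 4x - 3z + 3, LT = z^2.

The S-polynomials (S(f_1,f_2)) all reduce to 0 modulo the current basis, so we have a Gröbner basis.
Inter-reduce: drop elements whose leading term is divisible by another's, tail-reduce, and make monic.
Reduced Gröbner basis: {z^2 - 4/3y + 17/4z - 31/12, x - 4/3y + 5z - 10/3}.

Buchberger on the second generating set:
h_1 = 12z^2 - 11x - 4/3y - 4z + 17/3, LT = z^2.
h_2 = 28z^2 - 29x + 4/3y - 26z + 73/3, LT = z^2.

S(h_1,h_2): lcm = z^2. S = 5/42x - 10/63y + 25/42z - 25/63.
  leading term x: no divisor's leading term divides it; move 5/42x to the remainder.
  leading term y: no divisor's leading term divides it; move -10/63y to the remainder.
  leading term z: no divisor's leading term divides it; move 25/42z to the remainder.
  leading term 1: no divisor's leading term divides it; move -25/63 to the remainder.
  remainder 5/42x - 10/63y + 25/42z - 25/63 ≠ 0; add k_3 = 5/42x - 10/63y + 25/42z - 25/63 to the basis.

The other S-polynomials (S(h_1,k_3), S(h_2,k_3)) all reduce to 0 modulo the current basis, so we have a Gröbner basis.
Inter-reduce: drop elements whose leading term is divisible by another's, tail-reduce, and make monic.
Reduced Gröbner basis: {z^2 - 4/3y + 17/4z - 31/12, x - 4/3y + 5z - 10/3}.

These coincide, so the ideals are equal.

Yes, the ideals are equal.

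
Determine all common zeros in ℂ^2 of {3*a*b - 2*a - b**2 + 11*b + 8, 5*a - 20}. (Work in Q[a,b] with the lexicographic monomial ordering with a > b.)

{(4, 0), (4, 23)}

Compute a lex Gröbner basis by Buchberger's algorithm.
f_1 = 3*a*b - 2*a - b**2 + 11*b + 8, LT = a*b.
f_2 = 5*a - 20, LT = a.

S(f_1,f_2): lcm = a*b. S = -2/3*a - 1/3*b**2 + 23/3*b + 8/3.
  leading term a: subtract (-2/15)·f_2 from -2/3*a - 1/3*b**2 + 23/3*b + 8/3 → -1/3*b**2 + 23/3*b
  leading term b**2: no divisor's leading term divides it; move -1/3*b**2 to the remainder.
  leading term b: no divisor's leading term divides it; move 23/3*b to the remainder.
  remainder -1/3*b**2 + 23/3*b ≠ 0; add h_3 = -1/3*b**2 + 23/3*b to the basis.

The other S-polynomials (S(f_1,h_3), S(f_2,h_3)) all reduce to 0 modulo the current basis, so we have a Gröbner basis.
Inter-reduce: drop elements whose leading term is divisible by another's, tail-reduce, and make monic.
Reduced Gröbner basis: {a - 4, b**2 - 23*b}.

Since the basis is lex-ordered, b**2 - 23*b is univariate in b. Its roots are {0, 23}. Back-substituting each root into the other basis elements fixes the other coordinates.
  b = 0: the earlier basis element becomes a - 4 = 0, giving a = 4 — point (4, 0).
  b = 23: the earlier basis element becomes a - 4 = 0, giving a = 4 — point (4, 23).
A lex Gröbner basis triangularizes the system, enabling back-substitution.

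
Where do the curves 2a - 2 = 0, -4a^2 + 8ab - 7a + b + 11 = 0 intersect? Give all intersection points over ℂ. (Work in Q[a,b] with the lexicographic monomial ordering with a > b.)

{(1, 0)}

Compute a lex Gröbner basis by Buchberger's algorithm.
f_1 = 2a - 2, LT = a.
f_2 = -4a^2 + 8ab - 7a + b + 11, LT = a^2.

S(f_1,f_2): lcm = a^2. S = 2ab - 11/4a + 1/4b + 11/4.
  leading term ab: subtract (b)·f_1 from 2ab - 11/4a + 1/4b + 11/4 → -11/4a + 9/4b + 11/4
  leading term a: subtract (-11/8)·f_1 from -11/4a + 9/4b + 11/4 → 9/4b
  leading term b: no divisor's leading term divides it; move 9/4b to the remainder.
  remainder 9/4b ≠ 0; add h_3 = 9/4b to the basis.

S(f_1,h_3): leading monomials are coprime, so the S-polynomial reduces to 0 (Buchberger's first criterion).
S(f_2,h_3): leading monomials are coprime, so the S-polynomial reduces to 0 (Buchberger's first criterion).
Every S-polynomial of the final basis reduces to 0, so we have a Gröbner basis.
Inter-reduce: drop elements whose leading term is divisible by another's, tail-reduce, and make monic.
Reduced Gröbner basis: {a - 1, b}.

A lex Gröbner basis eliminates variables successively. Here b depends only on b, with roots {0}; lifting each root through the earlier basis elements recovers the full solutions.
  b = 0: the earlier basis element becomes a - 1 = 0, giving a = 1 — point (1, 0).
Substituting each solution back into the original system confirms all equations vanish.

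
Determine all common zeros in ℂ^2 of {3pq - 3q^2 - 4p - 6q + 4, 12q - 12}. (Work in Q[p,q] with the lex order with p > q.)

{(-5, 1)}

Compute a lex Gröbner basis by Buchberger's algorithm.
f_1 = 3pq - 4p - 3q^2 - 6q + 4, LT = pq.
f_2 = 12q - 12, LT = q.

S(f_1,f_2): lcm = pq. S = -1/3p - q^2 - 2q + 4/3.
  leading term p: no divisor's leading term divides it; move -1/3p to the remainder.
  leading term q^2: subtract (-1/12q)·f_2 from -q^2 - 2q + 4/3 → -3q + 4/3
  leading term q: subtract (-1/4)·f_2 from -3q + 4/3 → -5/3
  leading term 1: no divisor's leading term divides it; move -5/3 to the remainder.
  remainder -1/3p - 5/3 ≠ 0; add h_3 = -1/3p - 5/3 to the basis.

The other S-polynomials (S(f_1,h_3), S(f_2,h_3)) all reduce to 0 modulo the current basis, so we have a Gröbner basis.
Inter-reduce: drop elements whose leading term is divisible by another's, tail-reduce, and make monic.
Reduced Gröbner basis: {p + 5, q - 1}.

Elimination: the polynomial q - 1 lies in the elimination ideal for q, so q ∈ {1}. For each such q, the remaining basis elements (now univariate) give the rest of the solution.
  q = 1: the earlier basis element becomes p + 5 = 0, giving p = -5 — point (-5, 1).
Substituting each solution back into the original system confirms all equations vanish.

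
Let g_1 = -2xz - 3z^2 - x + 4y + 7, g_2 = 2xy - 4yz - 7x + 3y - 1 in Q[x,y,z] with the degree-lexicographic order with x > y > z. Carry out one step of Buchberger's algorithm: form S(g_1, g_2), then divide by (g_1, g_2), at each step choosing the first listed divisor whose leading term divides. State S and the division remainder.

S(g_1, g_2) = 7/2yz^2 + 1/2xy + 7/2xz - 2y^2 - 3/2yz - 7/2y + 1/2z; remainder on division = 7/2yz^2 - 2y^2 - 1/2yz - 21/4z^2 + 11/4y + 1/2z + 25/2.

lcm(LM(g_1), LM(g_2)) = xyz.
S = (lcm/LT(g_1))·g_1 − (lcm/LT(g_2))·g_2 = 7/2yz^2 + 1/2xy + 7/2xz - 2y^2 - 3/2yz - 7/2y + 1/2z.
Reduce S modulo (g_1, g_2) in that order:
  leading term yz^2: no divisor's leading term divides it; move 7/2yz^2 to the remainder.
  leading term xy: subtract (1/4)·g_2 from 1/2xy + 7/2xz - 2y^2 - 3/2yz - 7/2y + 1/2z → 7/2xz - 2y^2 - 1/2yz + 7/4x - 17/4y + 1/2z + 1/4
  leading term xz: subtract (-7/4)·g_1 from 7/2xz - 2y^2 - 1/2yz + 7/4x - 17/4y + 1/2z + 1/4 → -2y^2 - 1/2yz - 21/4z^2 + 11/4y + 1/2z + 25/2
  leading term y^2: no divisor's leading term divides it; move -2y^2 to the remainder.
  leading term yz: no divisor's leading term divides it; move -1/2yz to the remainder.
  leading term z^2: no divisor's leading term divides it; move -21/4z^2 to the remainder.
  leading term y: no divisor's leading term divides it; move 11/4y to the remainder.
  leading term z: no divisor's leading term divides it; move 1/2z to the remainder.
  leading term 1: no divisor's leading term divides it; move 25/2 to the remainder.
The remainder 7/2yz^2 - 2y^2 - 1/2yz - 21/4z^2 + 11/4y + 1/2z + 25/2 is nonzero, so it would be added as the next basis element.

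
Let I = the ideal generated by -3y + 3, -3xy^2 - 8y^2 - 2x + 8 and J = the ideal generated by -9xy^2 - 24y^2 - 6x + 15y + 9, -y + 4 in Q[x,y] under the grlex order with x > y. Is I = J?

No, the ideals differ.

Two ideals are equal iff their reduced Gröbner bases coincide (the reduced basis is unique for a fixed ordering).
Buchberger on the first generating set:
f_1 = -3y + 3, LT = y.
f_2 = -3xy^2 - 8y^2 - 2x + 8, LT = xy^2.

S(f_1,f_2): lcm = xy^2. S = -xy - 8/3y^2 - 2/3x + 8/3.
  leading term xy: subtract (1/3x)·f_1 from -xy - 8/3y^2 - 2/3x + 8/3 → -8/3y^2 - 5/3x + 8/3
  leading term y^2: subtract (8/9y)·f_1 from -8/3y^2 - 5/3x + 8/3 → -5/3x - 8/3y + 8/3
  leading term x: no divisor's leading term divides it; move -5/3x to the remainder.
  leading term y: subtract (8/9)·f_1 from -8/3y + 8/3 → 0
  remainder -5/3x ≠ 0; add g_3 = -5/3x to the basis.

The other S-polynomials (S(f_1,g_3), S(f_2,g_3)) all reduce to 0 modulo the current basis, so we have a Gröbner basis.
Inter-reduce: drop elements whose leading term is divisible by another's, tail-reduce, and make monic.
Reduced Gröbner basis: {x, y - 1}.

Buchberger on the second generating set:
h_1 = -9xy^2 - 24y^2 - 6x + 15y + 9, LT = xy^2.
h_2 = -y + 4, LT = y.

S(h_1,h_2): lcm = xy^2. S = 4xy + 8/3y^2 + 2/3x - 5/3y - 1.
  leading term xy: subtract (-4x)·h_2 from 4xy + 8/3y^2 + 2/3x - 5/3y - 1 → 8/3y^2 + 50/3x - 5/3y - 1
  leading term y^2: subtract (-8/3y)·h_2 from 8/3y^2 + 50/3x - 5/3y - 1 → 50/3x + 9y - 1
  leading term x: no divisor's leading term divides it; move 50/3x to the remainder.
  leading term y: subtract (-9)·h_2 from 9y - 1 → 35
  leading term 1: no divisor's leading term divides it; move 35 to the remainder.
  remainder 50/3x + 35 ≠ 0; add k_3 = 50/3x + 35 to the basis.

The other S-polynomials (S(h_1,k_3), S(h_2,k_3)) all reduce to 0 modulo the current basis, so we have a Gröbner basis.
Inter-reduce: drop elements whose leading term is divisible by another's, tail-reduce, and make monic.
Reduced Gröbner basis: {x + 21/10, y - 4}.

The bases are distinct; the ideals are different.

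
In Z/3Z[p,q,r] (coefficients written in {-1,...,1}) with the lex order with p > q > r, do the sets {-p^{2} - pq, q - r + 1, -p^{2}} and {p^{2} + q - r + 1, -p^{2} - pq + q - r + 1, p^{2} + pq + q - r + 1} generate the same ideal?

Yes, the ideals are equal.

For a fixed monomial order, each ideal has a unique reduced Gröbner basis; comparing bases decides equality.
Buchberger on the first generating set:
f_1 = -p^{2} - pq, LT = p^{2}.
f_2 = q - r + 1, LT = q.
f_3 = -p^{2}, LT = p^{2}.

S(f_1,f_2): leading monomials are coprime, so the S-polynomial reduces to 0 (Buchberger's first criterion).
S(f_1,f_3): lcm = p^{2}. S = pq.
  leading term pq: subtract (p)·f_2 from pq → pr - p
  leading term pr: no divisor's leading term divides it; move pr to the remainder.
  leading term p: no divisor's leading term divides it; move -p to the remainder.
  remainder pr - p ≠ 0; add g_4 = pr - p to the basis.

S(f_2,f_3): leading monomials are coprime, so the S-polynomial reduces to 0 (Buchberger's first criterion).
S(f_1,g_4): lcm = p^{2}r. S = p^{2} + pqr.
  leading term p^{2}: subtract (-1)·f_1 from p^{2} + pqr → pqr - pq
  leading term pqr: subtract (pr)·f_2 from pqr - pq → -pq + pr^{2} - pr
  leading term pq: subtract (-p)·f_2 from -pq + pr^{2} - pr → pr^{2} + pr + p
  leading term pr^{2}: subtract (r)·g_4 from pr^{2} + pr + p → -pr + p
  leading term pr: subtract (-1)·g_4 from -pr + p → 0
  remainder 0.

S(f_2,g_4): leading monomials are coprime, so the S-polynomial reduces to 0 (Buchberger's first criterion).
S(f_3,g_4): lcm = p^{2}r. S = p^{2}.
  leading term p^{2}: subtract (-1)·f_1 from p^{2} → -pq
  leading term pq: subtract (-p)·f_2 from -pq → -pr + p
  leading term pr: subtract (-1)·g_4 from -pr + p → 0
  remainder 0.

Every S-polynomial of the final basis reduces to 0, so we have a Gröbner basis.
Inter-reduce: drop elements whose leading term is divisible by another's, tail-reduce, and make monic.
Reduced Gröbner basis: {p^{2}, pr - p, q - r + 1}.

Buchberger on the second generating set:
h_1 = p^{2} + q - r + 1, LT = p^{2}.
h_2 = -p^{2} - pq + q - r + 1, LT = p^{2}.
h_3 = p^{2} + pq + q - r + 1, LT = p^{2}.

S(h_1,h_2): lcm = p^{2}. S = -pq - q + r - 1.
  leading term pq: no divisor's leading term divides it; move -pq to the remainder.
  leading term q: no divisor's leading term divides it; move -q to the remainder.
  leading term r: no divisor's leading term divides it; move r to the remainder.
  leading term 1: no divisor's leading term divides it; move -1 to the remainder.
  remainder -pq - q + r - 1 ≠ 0; add k_4 = -pq - q + r - 1 to the basis.

S(h_1,h_3): lcm = p^{2}. S = -pq.
  leading term pq: subtract (1)·k_4 from -pq → q - r + 1
  leading term q: no divisor's leading term divides it; move q to the remainder.
  leading term r: no divisor's leading term divides it; move -r to the remainder.
  leading term 1: no divisor's leading term divides it; move 1 to the remainder.
  remainder q - r + 1 ≠ 0; add k_5 = q - r + 1 to the basis.

S(h_2,h_3): lcm = p^{2}. S = q - r + 1.
  leading term q: subtract (1)·k_5 from q - r + 1 → 0
  remainder 0.

S(h_1,k_4): lcm = p^{2}q. S = -pq + pr - p + q^{2} - qr + q.
  leading term pq: subtract (1)·k_4 from -pq + pr - p + q^{2} - qr + q → pr - p + q^{2} - qr - q - r + 1
  leading term pr: no divisor's leading term divides it; move pr to the remainder.
  leading term p: no divisor's leading term divides it; move -p to the remainder.
  leading term q^{2}: subtract (q)·k_5 from q^{2} - qr - q - r + 1 → q - r + 1
  leading term q: subtract (1)·k_5 from q - r + 1 → 0
  remainder pr - p ≠ 0; add k_6 = pr - p to the basis.

S(h_2,k_4): lcm = p^{2}q. S = pq^{2} - pq + pr - p - q^{2} + qr - q.
  leading term pq^{2}: subtract (-q)·k_4 from pq^{2} - pq + pr - p - q^{2} + qr - q → -pq + pr - p + q^{2} - qr + q
  leading term pq: subtract (1)·k_4 from -pq + pr - p + q^{2} - qr + q → pr - p + q^{2} - qr - q - r + 1
  leading term pr: subtract (1)·k_6 from pr - p + q^{2} - qr - q - r + 1 → q^{2} - qr - q - r + 1
  leading term q^{2}: subtract (q)·k_5 from q^{2} - qr - q - r + 1 → q - r + 1
  leading term q: subtract (1)·k_5 from q - r + 1 → 0
  remainder 0.

S(h_3,k_4): lcm = p^{2}q. S = pq^{2} - pq + pr - p + q^{2} - qr + q.
  leading term pq^{2}: subtract (-q)·k_4 from pq^{2} - pq + pr - p + q^{2} - qr + q → -pq + pr - p
  leading term pq: subtract (1)·k_4 from -pq + pr - p → pr - p + q - r + 1
  leading term pr: subtract (1)·k_6 from pr - p + q - r + 1 → q - r + 1
  leading term q: subtract (1)·k_5 from q - r + 1 → 0
  remainder 0.

S(h_1,k_5): leading monomials are coprime, so the S-polynomial reduces to 0 (Buchberger's first criterion).
S(h_2,k_5): leading monomials are coprime, so the S-polynomial reduces to 0 (Buchberger's first criterion).
S(h_3,k_5): leading monomials are coprime, so the S-polynomial reduces to 0 (Buchberger's first criterion).
S(k_4,k_5): lcm = pq. S = pr - p + q - r + 1.
  leading term pr: subtract (1)·k_6 from pr - p + q - r + 1 → q - r + 1
  leading term q: subtract (1)·k_5 from q - r + 1 → 0
  remainder 0.

S(h_1,k_6): lcm = p^{2}r. S = p^{2} + qr - r^{2} + r.
  leading term p^{2}: subtract (1)·h_1 from p^{2} + qr - r^{2} + r → qr - q - r^{2} - r - 1
  leading term qr: subtract (r)·k_5 from qr - q - r^{2} - r - 1 → -q + r - 1
  leading term q: subtract (-1)·k_5 from -q + r - 1 → 0
  remainder 0.

S(h_2,k_6): lcm = p^{2}r. S = p^{2} + pqr - qr + r^{2} - r.
  leading term p^{2}: subtract (1)·h_1 from p^{2} + pqr - qr + r^{2} - r → pqr - qr - q + r^{2} - 1
  leading term pqr: subtract (-r)·k_4 from pqr - qr - q + r^{2} - 1 → qr - q - r^{2} - r - 1
  leading term qr: subtract (r)·k_5 from qr - q - r^{2} - r - 1 → -q + r - 1
  leading term q: subtract (-1)·k_5 from -q + r - 1 → 0
  remainder 0.

S(h_3,k_6): lcm = p^{2}r. S = p^{2} + pqr + qr - r^{2} + r.
  leading term p^{2}: subtract (1)·h_1 from p^{2} + pqr + qr - r^{2} + r → pqr + qr - q - r^{2} - r - 1
  leading term pqr: subtract (-r)·k_4 from pqr + qr - q - r^{2} - r - 1 → -q + r - 1
  leading term q: subtract (-1)·k_5 from -q + r - 1 → 0
  remainder 0.

S(k_4,k_6): lcm = pqr. S = pq + qr - r^{2} + r.
  leading term pq: subtract (-1)·k_4 from pq + qr - r^{2} + r → qr - q - r^{2} - r - 1
  leading term qr: subtract (r)·k_5 from qr - q - r^{2} - r - 1 → -q + r - 1
  leading term q: subtract (-1)·k_5 from -q + r - 1 → 0
  remainder 0.

S(k_5,k_6): leading monomials are coprime, so the S-polynomial reduces to 0 (Buchberger's first criterion).
Every S-polynomial of the final basis reduces to 0, so we have a Gröbner basis.
Inter-reduce: drop elements whose leading term is divisible by another's, tail-reduce, and make monic.
Reduced Gröbner basis: {p^{2}, pr - p, q - r + 1}.

Same reduced basis, so the two generating sets span the same ideal.
The choice of monomial ordering does not affect the verdict — as long as both bases are computed under the same ordering, their equality decides ideal equality.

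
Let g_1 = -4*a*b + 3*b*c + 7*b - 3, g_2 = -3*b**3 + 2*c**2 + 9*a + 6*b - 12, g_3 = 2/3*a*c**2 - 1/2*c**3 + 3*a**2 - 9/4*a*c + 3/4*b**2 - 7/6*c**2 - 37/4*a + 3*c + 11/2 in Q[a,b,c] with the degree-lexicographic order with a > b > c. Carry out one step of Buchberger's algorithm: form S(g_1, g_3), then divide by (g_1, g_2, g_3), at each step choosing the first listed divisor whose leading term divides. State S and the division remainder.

lcm(LM(g_1), LM(g_3)) = a*b*c**2.
S = (lcm/LT(g_1))·g_1 − (lcm/LT(g_3))·g_3 = -9/2*a**2*b + 27/8*a*b*c - 9/8*b**3 + 111/8*a*b - 9/2*b*c + 3/4*c**2 - 33/4*b.
Reduce S modulo (g_1, g_2, g_3) in that order:
  leading term a**2*b: subtract (9/8*a)·g_1 from -9/2*a**2*b + 27/8*a*b*c - 9/8*b**3 + 111/8*a*b - 9/2*b*c + 3/4*c**2 - 33/4*b → -9/8*b**3 + 6*a*b - 9/2*b*c + 3/4*c**2 + 27/8*a - 33/4*b
  leading term b**3: subtract (3/8)·g_2 from -9/8*b**3 + 6*a*b - 9/2*b*c + 3/4*c**2 + 27/8*a - 33/4*b → 6*a*b - 9/2*b*c - 21/2*b + 9/2
  leading term a*b: subtract (-3/2)·g_1 from 6*a*b - 9/2*b*c - 21/2*b + 9/2 → 0
The remainder is 0, so this S-polynomial contributes no new basis element.

S(g_1, g_3) = -9/2*a**2*b + 27/8*a*b*c - 9/8*b**3 + 111/8*a*b - 9/2*b*c + 3/4*c**2 - 33/4*b; remainder on division = 0.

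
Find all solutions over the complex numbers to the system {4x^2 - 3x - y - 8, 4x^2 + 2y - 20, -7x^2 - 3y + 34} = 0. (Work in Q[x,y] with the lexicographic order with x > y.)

Compute a lex Gröbner basis by Buchberger's algorithm.
f_1 = 4x^2 - 3x - y - 8, LT = x^2.
f_2 = 4x^2 + 2y - 20, LT = x^2.
f_3 = -7x^2 - 3y + 34, LT = x^2.

S(f_1,f_2): lcm = x^2. S = -3/4x - 3/4y + 3.
  reduce S modulo (f_1, f_2, f_3):
  remainder -3/4x - 3/4y + 3 ≠ 0; add h_4 = -3/4x - 3/4y + 3 to the basis.

S(f_1,f_3): lcm = x^2. S = -3/4x - 19/28y + 20/7.
  reduce S modulo (f_1, f_2, f_3, h_4):
  remainder 1/14y - 1/7 ≠ 0; add h_5 = 1/14y - 1/7 to the basis.

The other S-polynomials (S(f_2,f_3), S(f_1,h_4), S(f_2,h_4), S(f_3,h_4), S(f_1,h_5), S(f_2,h_5), S(f_3,h_5), S(h_4,h_5)) all reduce to 0 modulo the current basis, so we have a Gröbner basis.
Inter-reduce: drop elements whose leading term is divisible by another's, tail-reduce, and make monic.
Reduced Gröbner basis: {x - 2, y - 2}.

From the last basis element, y - 2 = 0, so y takes values in {2}. Each choice, substituted upward through the basis, yields the corresponding point(s) of the solution set.
  y = 2: the earlier basis element becomes x - 2 = 0, giving x = 2 — point (2, 2).
This is the nonlinear analogue of row-reducing a linear system.

{(2, 2)}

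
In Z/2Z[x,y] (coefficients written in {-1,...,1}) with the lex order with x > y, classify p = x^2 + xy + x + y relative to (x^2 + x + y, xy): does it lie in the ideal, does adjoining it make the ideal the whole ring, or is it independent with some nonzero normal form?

First compute the reduced Gröbner basis of I by Buchberger's algorithm.
f_1 = x^2 + x + y, LT = x^2.
f_2 = xy, LT = xy.

S(f_1,f_2): lcm = x^2y. S = xy + y^2.
  reduce S modulo (f_1, f_2):
  remainder y^2 ≠ 0; add h_3 = y^2 to the basis.

The other S-polynomials (S(f_1,h_3), S(f_2,h_3)) all reduce to 0 modulo the current basis, so we have a Gröbner basis.
Inter-reduce: drop elements whose leading term is divisible by another's, tail-reduce, and make monic.
Reduced Gröbner basis: {x^2 + x + y, xy, y^2}.
Label its elements g_1 = x^2 + x + y, g_2 = xy, g_3 = y^2.

Reduce p = x^2 + xy + x + y modulo G:
  leading term x^2: subtract (1)·g_1 from x^2 + xy + x + y → xy
  leading term xy: subtract (1)·g_2 from xy → 0
  normal form = 0.
Since the normal form is 0, p ∈ I.

x^2 + xy + x + y lies in I (it reduces to 0).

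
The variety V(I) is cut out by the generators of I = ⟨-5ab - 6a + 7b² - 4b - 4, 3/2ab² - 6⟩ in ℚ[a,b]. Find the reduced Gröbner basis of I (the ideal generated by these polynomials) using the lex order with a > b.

The reduced Gröbner basis is the canonical form of the ideal for this ordering.

f_1 = -5ab - 6a + 7b² - 4b - 4, LT = ab.
f_2 = 3/2ab² - 6, LT = ab².

S(f_1,f_2): lcm = ab². S = 6/5ab - 7/5b³ + ⅘b² + ⅘b + 4.
  leading term ab: subtract (-6/25)·f_1 from 6/5ab - 7/5b³ + ⅘b² + ⅘b + 4 → -36/25a - 7/5b³ + 62/25b² - 4/25b + 76/25
  leading term a: no divisor's leading term divides it; move -36/25a to the remainder.
  leading term b³: no divisor's leading term divides it; move -7/5b³ to the remainder.
  leading term b²: no divisor's leading term divides it; move 62/25b² to the remainder.
  leading term b: no divisor's leading term divides it; move -4/25b to the remainder.
  leading term 1: no divisor's leading term divides it; move 76/25 to the remainder.
  remainder -36/25a - 7/5b³ + 62/25b² - 4/25b + 76/25 ≠ 0; add g_3 = -36/25a - 7/5b³ + 62/25b² - 4/25b + 76/25 to the basis.

S(f_1,g_3): lcm = ab. S = 6/5a - 35/36b⁴ + 31/18b³ - 68/45b² + 131/45b + ⅘.
  leading term a: subtract (-⅚)·g_3 from 6/5a - 35/36b⁴ + 31/18b³ - 68/45b² + 131/45b + ⅘ → -35/36b⁴ + 5/9b³ + 5/9b² + 25/9b + 10/3
  leading term b⁴: no divisor's leading term divides it; move -35/36b⁴ to the remainder.
  leading term b³: no divisor's leading term divides it; move 5/9b³ to the remainder.
  leading term b²: no divisor's leading term divides it; move 5/9b² to the remainder.
  leading term b: no divisor's leading term divides it; move 25/9b to the remainder.
  leading term 1: no divisor's leading term divides it; move 10/3 to the remainder.
  remainder -35/36b⁴ + 5/9b³ + 5/9b² + 25/9b + 10/3 ≠ 0; add g_4 = -35/36b⁴ + 5/9b³ + 5/9b² + 25/9b + 10/3 to the basis.

S(f_2,g_3): lcm = ab². S = -35/36b⁵ + 31/18b⁴ - 1/9b³ + 19/9b² - 4.
  leading term b⁵: subtract (b)·g_4 from -35/36b⁵ + 31/18b⁴ - 1/9b³ + 19/9b² - 4 → 7/6b⁴ - ⅔b³ - ⅔b² - 10/3b - 4
  leading term b⁴: subtract (-6/5)·g_4 from 7/6b⁴ - ⅔b³ - ⅔b² - 10/3b - 4 → 0
  remainder 0.

S(f_1,g_4): lcm = ab⁴. S = 62/35ab³ + 4/7ab² + 20/7ab + 24/7a - 7/5b⁵ + ⅘b⁴ + ⅘b³.
  leading term ab³: subtract (-62/175b²)·f_1 from 62/35ab³ + 4/7ab² + 20/7ab + 24/7a - 7/5b⁵ + ⅘b⁴ + ⅘b³ → -272/175ab² + 20/7ab + 24/7a - 7/5b⁵ + 82/25b⁴ - 108/175b³ - 248/175b²
  leading term ab²: subtract (272/875b)·f_1 from -272/175ab² + 20/7ab + 24/7a - 7/5b⁵ + 82/25b⁴ - 108/175b³ - 248/175b² → 4132/875ab + 24/7a - 7/5b⁵ + 82/25b⁴ - 2444/875b³ - 152/875b² + 1088/875b
  leading term ab: subtract (-4132/4375)·f_1 from 4132/875ab + 24/7a - 7/5b⁵ + 82/25b⁴ - 2444/875b³ - 152/875b² + 1088/875b → -9792/4375a - 7/5b⁵ + 82/25b⁴ - 2444/875b³ + 28164/4375b² - 1584/625b - 16528/4375
  leading term a: subtract (272/175)·g_3 from -9792/4375a - 7/5b⁵ + 82/25b⁴ - 2444/875b³ + 28164/4375b² - 1584/625b - 16528/4375 → -7/5b⁵ + 82/25b⁴ - 108/175b³ + 452/175b² - 16/7b - 1488/175
  leading term b⁵: subtract (36/25b)·g_4 from -7/5b⁵ + 82/25b⁴ - 108/175b³ + 452/175b² - 16/7b - 1488/175 → 62/25b⁴ - 248/175b³ - 248/175b² - 248/35b - 1488/175
  leading term b⁴: subtract (-2232/875)·g_4 from 62/25b⁴ - 248/175b³ - 248/175b² - 248/35b - 1488/175 → 0
  remainder 0.

S(f_2,g_4): lcm = ab⁴. S = 4/7ab³ + 4/7ab² + 20/7ab + 24/7a - 4b².
  leading term ab³: subtract (-4/35b²)·f_1 from 4/7ab³ + 4/7ab² + 20/7ab + 24/7a - 4b² → -4/35ab² + 20/7ab + 24/7a + ⅘b⁴ - 16/35b³ - 156/35b²
  leading term ab²: subtract (4/175b)·f_1 from -4/35ab² + 20/7ab + 24/7a + ⅘b⁴ - 16/35b³ - 156/35b² → 524/175ab + 24/7a + ⅘b⁴ - 108/175b³ - 764/175b² + 16/175b
  leading term ab: subtract (-524/875)·f_1 from 524/175ab + 24/7a + ⅘b⁴ - 108/175b³ - 764/175b² + 16/175b → -144/875a + ⅘b⁴ - 108/175b³ - 152/875b² - 288/125b - 2096/875
  leading term a: subtract (4/35)·g_3 from -144/875a + ⅘b⁴ - 108/175b³ - 152/875b² - 288/125b - 2096/875 → ⅘b⁴ - 16/35b³ - 16/35b² - 16/7b - 96/35
  leading term b⁴: subtract (-144/175)·g_4 from ⅘b⁴ - 16/35b³ - 16/35b² - 16/7b - 96/35 → 0
  remainder 0.

S(g_3,g_4): leading monomials are coprime, so the S-polynomial reduces to 0 (Buchberger's first criterion).
Every S-polynomial of the final basis reduces to 0, so we have a Gröbner basis.
Inter-reduce: drop elements whose leading term is divisible by another's, tail-reduce, and make monic.

G = {a + 35/36b³ - 31/18b² + 1/9b - 19/9, b⁴ - 4/7b³ - 4/7b² - 20/7b - 24/7}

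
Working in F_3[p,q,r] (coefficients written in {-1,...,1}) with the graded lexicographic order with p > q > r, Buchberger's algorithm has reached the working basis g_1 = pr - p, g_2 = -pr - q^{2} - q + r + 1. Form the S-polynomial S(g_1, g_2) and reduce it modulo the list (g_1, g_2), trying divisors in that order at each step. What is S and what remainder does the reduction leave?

lcm(LM(g_1), LM(g_2)) = pr.
S = (lcm/LT(g_1))·g_1 − (lcm/LT(g_2))·g_2 = -q^{2} - p - q + r + 1.
Reduce S modulo (g_1, g_2) in that order:
  leading term q^{2}: no divisor's leading term divides it; move -q^{2} to the remainder.
  leading term p: no divisor's leading term divides it; move -p to the remainder.
  leading term q: no divisor's leading term divides it; move -q to the remainder.
  leading term r: no divisor's leading term divides it; move r to the remainder.
  leading term 1: no divisor's leading term divides it; move 1 to the remainder.
The remainder -q^{2} - p - q + r + 1 is nonzero, so it would be added as the next basis element.
This is the inner loop of Buchberger's algorithm — each nonzero remainder becomes a new basis element.

S(g_1, g_2) = -q^{2} - p - q + r + 1; remainder on division = -q^{2} - p - q + r + 1.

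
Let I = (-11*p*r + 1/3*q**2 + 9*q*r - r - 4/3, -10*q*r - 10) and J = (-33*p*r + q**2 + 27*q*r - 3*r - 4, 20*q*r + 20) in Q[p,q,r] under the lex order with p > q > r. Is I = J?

Yes, the ideals are equal.

For a fixed monomial order, each ideal has a unique reduced Gröbner basis; comparing bases decides equality.
Buchberger on the first generating set:
f_1 = -11*p*r + 1/3*q**2 + 9*q*r - r - 4/3, LT = p*r.
f_2 = -10*q*r - 10, LT = q*r.

S(f_1,f_2): lcm = p*q*r. S = -p - 1/33*q**3 - 9/11*q**2*r + 1/11*q*r + 4/33*q.
  reduce S modulo (f_1, f_2):
  remainder -p - 1/33*q**3 + 31/33*q - 1/11 ≠ 0; add g_3 = -p - 1/33*q**3 + 31/33*q - 1/11 to the basis.

The other S-polynomials (S(f_1,g_3), S(f_2,g_3)) all reduce to 0 modulo the current basis, so we have a Gröbner basis.
Inter-reduce: drop elements whose leading term is divisible by another's, tail-reduce, and make monic.
Reduced Gröbner basis: {p + 1/33*q**3 - 31/33*q + 1/11, q*r + 1}.

Buchberger on the second generating set:
h_1 = -33*p*r + q**2 + 27*q*r - 3*r - 4, LT = p*r.
h_2 = 20*q*r + 20, LT = q*r.

S(h_1,h_2): lcm = p*q*r. S = -p - 1/33*q**3 - 9/11*q**2*r + 1/11*q*r + 4/33*q.
  reduce S modulo (h_1, h_2):
  remainder -p - 1/33*q**3 + 31/33*q - 1/11 ≠ 0; add k_3 = -p - 1/33*q**3 + 31/33*q - 1/11 to the basis.

The other S-polynomials (S(h_1,k_3), S(h_2,k_3)) all reduce to 0 modulo the current basis, so we have a Gröbner basis.
Inter-reduce: drop elements whose leading term is divisible by another's, tail-reduce, and make monic.
Reduced Gröbner basis: {p + 1/33*q**3 - 31/33*q + 1/11, q*r + 1}.

Same reduced basis, so the two generating sets span the same ideal.
The choice of monomial ordering does not affect the verdict — as long as both bases are computed under the same ordering, their equality decides ideal equality.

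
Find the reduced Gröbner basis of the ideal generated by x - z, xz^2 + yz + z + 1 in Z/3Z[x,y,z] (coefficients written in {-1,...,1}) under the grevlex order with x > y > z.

f_1 = x - z, LT = x.
f_2 = xz^2 + yz + z + 1, LT = xz^2.

S(f_1,f_2): lcm = xz^2. S = -z^3 - yz - z - 1.
  reduce S modulo (f_1, f_2):
  remainder -z^3 - yz - z - 1 ≠ 0; add g_3 = -z^3 - yz - z - 1 to the basis.

The other S-polynomials (S(f_1,g_3), S(f_2,g_3)) all reduce to 0 modulo the current basis, so we have a Gröbner basis.
Inter-reduce: drop elements whose leading term is divisible by another's, tail-reduce, and make monic.

G = {z^3 + yz + z + 1, x - z}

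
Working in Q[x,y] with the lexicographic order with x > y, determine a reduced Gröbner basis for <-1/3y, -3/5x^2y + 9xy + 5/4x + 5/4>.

f_1 = -1/3y, LT = y.
f_2 = -3/5x^2y + 9xy + 5/4x + 5/4, LT = x^2y.

S(f_1,f_2): lcm = x^2y. S = 15xy + 25/12x + 25/12.
  leading term xy: subtract (-45x)·f_1 from 15xy + 25/12x + 25/12 → 25/12x + 25/12
  leading term x: no divisor's leading term divides it; move 25/12x to the remainder.
  leading term 1: no divisor's leading term divides it; move 25/12 to the remainder.
  remainder 25/12x + 25/12 ≠ 0; add g_3 = 25/12x + 25/12 to the basis.

S(f_1,g_3): leading monomials are coprime, so the S-polynomial reduces to 0 (Buchberger's first criterion).
S(f_2,g_3): lcm = x^2y. S = -16xy - 25/12x - 25/12.
  leading term xy: subtract (48x)·f_1 from -16xy - 25/12x - 25/12 → -25/12x - 25/12
  leading term x: subtract (-1)·g_3 from -25/12x - 25/12 → 0
  remainder 0.

Every S-polynomial of the final basis reduces to 0, so we have a Gröbner basis.
Inter-reduce: drop elements whose leading term is divisible by another's, tail-reduce, and make monic.

G = {x + 1, y}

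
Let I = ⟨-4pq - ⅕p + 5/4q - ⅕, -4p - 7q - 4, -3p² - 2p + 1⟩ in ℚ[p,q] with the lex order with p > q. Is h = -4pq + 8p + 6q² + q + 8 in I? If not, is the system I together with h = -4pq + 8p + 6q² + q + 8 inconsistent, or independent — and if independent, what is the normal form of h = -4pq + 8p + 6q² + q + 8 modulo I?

-4pq + 8p + 6q² + q + 8 lies in I (it reduces to 0).

First compute the reduced Gröbner basis of I by Buchberger's algorithm.
f_1 = -4pq - ⅕p + 5/4q - ⅕, LT = pq.
f_2 = -4p - 7q - 4, LT = p.
f_3 = -3p² - 2p + 1, LT = p².

S(f_1,f_2): lcm = pq. S = 1/20p - 7/4q² - 21/16q + 1/20.
  leading term p: subtract (-1/80)·f_2 from 1/20p - 7/4q² - 21/16q + 1/20 → -7/4q² - 7/5q
  leading term q²: no divisor's leading term divides it; move -7/4q² to the remainder.
  leading term q: no divisor's leading term divides it; move -7/5q to the remainder.
  remainder -7/4q² - 7/5q ≠ 0; add k_4 = -7/4q² - 7/5q to the basis.

S(f_1,f_3): lcm = p²q. S = 1/20p² - 47/48pq + 1/20p + ⅓q.
  leading term p²: subtract (-1/80p)·f_2 from 1/20p² - 47/48pq + 1/20p + ⅓q → -16/15pq + ⅓q
  leading term pq: subtract (4/15)·f_1 from -16/15pq + ⅓q → 4/75p + 4/75
  leading term p: subtract (-1/75)·f_2 from 4/75p + 4/75 → -7/75q
  leading term q: no divisor's leading term divides it; move -7/75q to the remainder.
  remainder -7/75q ≠ 0; add k_5 = -7/75q to the basis.

S(f_2,f_3): lcm = p². S = 7/4pq + ⅓p + ⅓.
  leading term pq: subtract (-7/16)·f_1 from 7/4pq + ⅓p + ⅓ → 59/240p + 35/64q + 59/240
  leading term p: subtract (-59/960)·f_2 from 59/240p + 35/64q + 59/240 → 7/60q
  leading term q: subtract (-5/4)·k_5 from 7/60q → 0
  remainder 0.

S(f_1,k_4): lcm = pq². S = -¾pq - 5/16q² + 1/20q.
  leading term pq: subtract (3/16)·f_1 from -¾pq - 5/16q² + 1/20q → 3/80p - 5/16q² - 59/320q + 3/80
  leading term p: subtract (-3/320)·f_2 from 3/80p - 5/16q² - 59/320q + 3/80 → -5/16q² - ¼q
  leading term q²: subtract (5/28)·k_4 from -5/16q² - ¼q → 0
  remainder 0.

S(f_2,k_4): leading monomials are coprime, so the S-polynomial reduces to 0 (Buchberger's first criterion).
S(f_3,k_4): leading monomials are coprime, so the S-polynomial reduces to 0 (Buchberger's first criterion).
S(f_1,k_5): lcm = pq. S = 1/20p - 5/16q + 1/20.
  leading term p: subtract (-1/80)·f_2 from 1/20p - 5/16q + 1/20 → -⅖q
  leading term q: subtract (30/7)·k_5 from -⅖q → 0
  remainder 0.

S(f_2,k_5): leading monomials are coprime, so the S-polynomial reduces to 0 (Buchberger's first criterion).
S(f_3,k_5): leading monomials are coprime, so the S-polynomial reduces to 0 (Buchberger's first criterion).
S(k_4,k_5): lcm = q². S = ⅘q.
  leading term q: subtract (-60/7)·k_5 from ⅘q → 0
  remainder 0.

Every S-polynomial of the final basis reduces to 0, so we have a Gröbner basis.
Inter-reduce: drop elements whose leading term is divisible by another's, tail-reduce, and make monic.
Reduced Gröbner basis: {p + 1, q}.
Label its elements g_1 = p + 1, g_2 = q.

Reduce h = -4pq + 8p + 6q² + q + 8 modulo G:
  leading term pq: subtract (-4q)·g_1 from -4pq + 8p + 6q² + q + 8 → 8p + 6q² + 5q + 8
  leading term p: subtract (8)·g_1 from 8p + 6q² + 5q + 8 → 6q² + 5q
  leading term q²: subtract (6q)·g_2 from 6q² + 5q → 5q
  leading term q: subtract (5)·g_2 from 5q → 0
  normal form = 0.
Since the normal form is 0, h ∈ I.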